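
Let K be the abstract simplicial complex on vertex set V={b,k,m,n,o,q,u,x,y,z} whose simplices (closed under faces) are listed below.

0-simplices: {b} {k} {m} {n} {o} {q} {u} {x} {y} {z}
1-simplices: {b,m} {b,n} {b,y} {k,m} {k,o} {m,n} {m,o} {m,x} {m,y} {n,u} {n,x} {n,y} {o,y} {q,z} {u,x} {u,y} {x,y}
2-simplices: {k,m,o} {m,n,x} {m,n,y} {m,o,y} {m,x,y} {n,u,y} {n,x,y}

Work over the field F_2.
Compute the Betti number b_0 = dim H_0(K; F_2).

n_0=10 n_1=17 n_2=7  [Z2]
∂1: piv[bm,bn,by,km,ko,mx,nu,qz] rk=8  ker:mn,mo,my,nx,ny,oy,ux,uy,xy
∂2: piv[kmo,mnx,mny,moy,mxy,nuy] rk=6  ker:nxy
b_0=(10−0)−8=2

b_0=2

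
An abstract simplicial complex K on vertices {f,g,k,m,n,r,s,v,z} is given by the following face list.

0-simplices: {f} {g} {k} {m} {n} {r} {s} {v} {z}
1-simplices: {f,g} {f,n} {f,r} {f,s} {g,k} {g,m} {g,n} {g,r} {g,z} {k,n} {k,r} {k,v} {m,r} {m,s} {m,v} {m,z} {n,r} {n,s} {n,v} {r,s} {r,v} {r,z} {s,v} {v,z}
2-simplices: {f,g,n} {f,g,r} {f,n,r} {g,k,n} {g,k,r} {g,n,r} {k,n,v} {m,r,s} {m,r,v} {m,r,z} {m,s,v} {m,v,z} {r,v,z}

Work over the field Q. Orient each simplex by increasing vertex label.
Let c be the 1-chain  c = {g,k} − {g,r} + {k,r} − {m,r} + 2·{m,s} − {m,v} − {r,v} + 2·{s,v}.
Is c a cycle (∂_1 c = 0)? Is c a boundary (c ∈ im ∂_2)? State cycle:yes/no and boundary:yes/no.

n_0=9 n_1=24 n_2=13  [Q]
∂1: piv[fg,fn,fr,fs,gk,gm,gz,kv] rk=8  ker:gn,gr,kn,kr,mr,ms,mv,mz,nr,ns,nv,rs,rv,rz,sv,vz
∂2: piv[fgn,fgr,fnr,gkn,gkr,knv,mrs,mrv,mrz,msv,mvz] rk=11  ker:gnr,rvz
∂1c = 0
c vs im∂2: reduces to 0 ⇒ boundary

cycle:yes boundary:yes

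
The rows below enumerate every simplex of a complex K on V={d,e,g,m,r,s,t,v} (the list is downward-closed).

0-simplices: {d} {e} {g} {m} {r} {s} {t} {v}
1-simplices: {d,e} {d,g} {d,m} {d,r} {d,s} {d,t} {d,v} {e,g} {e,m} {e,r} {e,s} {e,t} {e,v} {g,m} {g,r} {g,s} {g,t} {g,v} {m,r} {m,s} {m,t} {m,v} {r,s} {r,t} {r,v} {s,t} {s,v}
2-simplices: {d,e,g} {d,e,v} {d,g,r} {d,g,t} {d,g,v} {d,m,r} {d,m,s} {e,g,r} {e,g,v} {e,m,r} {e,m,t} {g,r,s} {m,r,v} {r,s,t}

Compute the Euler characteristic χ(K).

χ(K)=-5

n_0=8 n_1=27 n_2=14
χ=+8−27+14=-5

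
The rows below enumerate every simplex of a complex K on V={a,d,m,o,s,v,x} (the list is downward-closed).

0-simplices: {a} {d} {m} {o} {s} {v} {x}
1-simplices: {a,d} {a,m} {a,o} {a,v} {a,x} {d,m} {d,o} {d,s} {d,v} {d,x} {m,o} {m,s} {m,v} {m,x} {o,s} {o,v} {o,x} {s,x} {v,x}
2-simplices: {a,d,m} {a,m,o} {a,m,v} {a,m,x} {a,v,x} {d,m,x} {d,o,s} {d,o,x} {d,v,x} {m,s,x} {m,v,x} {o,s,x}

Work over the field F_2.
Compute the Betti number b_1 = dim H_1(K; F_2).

b_1=2

n_0=7 n_1=19 n_2=12  [Z2]
∂1: piv[ad,am,ao,av,ax,ds] rk=6  ker:dm,do,dv,dx,mo,ms,mv,mx,os,ov,ox,sx,vx
∂2: piv[adm,amo,amv,amx,avx,dmx,dos,dox,dvx,msx,osx] rk=11  ker:mvx
b_1=(19−6)−11=2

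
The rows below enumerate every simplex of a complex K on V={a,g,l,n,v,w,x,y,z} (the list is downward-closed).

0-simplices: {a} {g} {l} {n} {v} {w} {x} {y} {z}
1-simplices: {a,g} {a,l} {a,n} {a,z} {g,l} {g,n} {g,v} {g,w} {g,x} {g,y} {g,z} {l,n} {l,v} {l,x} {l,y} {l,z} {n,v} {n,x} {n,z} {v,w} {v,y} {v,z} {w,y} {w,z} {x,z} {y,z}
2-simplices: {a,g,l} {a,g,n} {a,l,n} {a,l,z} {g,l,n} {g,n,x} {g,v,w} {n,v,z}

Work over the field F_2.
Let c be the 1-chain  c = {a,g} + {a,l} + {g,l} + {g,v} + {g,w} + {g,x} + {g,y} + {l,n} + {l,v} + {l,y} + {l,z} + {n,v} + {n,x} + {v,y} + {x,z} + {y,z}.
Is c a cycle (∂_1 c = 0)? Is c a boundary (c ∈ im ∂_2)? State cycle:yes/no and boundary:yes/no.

n_0=9 n_1=26 n_2=8  [Z2]
∂1: piv[ag,al,an,az,gv,gw,gx,gy] rk=8  ker:gl,gn,gz,ln,lv,lx,ly,lz,nv,nx,nz,vw,vy,vz,wy,wz,xz,yz
∂2: piv[agl,agn,aln,alz,gnx,gvw,nvz] rk=7  ker:gln
∂1c = {n} + {w} + {x} + {z}

cycle:no boundary:no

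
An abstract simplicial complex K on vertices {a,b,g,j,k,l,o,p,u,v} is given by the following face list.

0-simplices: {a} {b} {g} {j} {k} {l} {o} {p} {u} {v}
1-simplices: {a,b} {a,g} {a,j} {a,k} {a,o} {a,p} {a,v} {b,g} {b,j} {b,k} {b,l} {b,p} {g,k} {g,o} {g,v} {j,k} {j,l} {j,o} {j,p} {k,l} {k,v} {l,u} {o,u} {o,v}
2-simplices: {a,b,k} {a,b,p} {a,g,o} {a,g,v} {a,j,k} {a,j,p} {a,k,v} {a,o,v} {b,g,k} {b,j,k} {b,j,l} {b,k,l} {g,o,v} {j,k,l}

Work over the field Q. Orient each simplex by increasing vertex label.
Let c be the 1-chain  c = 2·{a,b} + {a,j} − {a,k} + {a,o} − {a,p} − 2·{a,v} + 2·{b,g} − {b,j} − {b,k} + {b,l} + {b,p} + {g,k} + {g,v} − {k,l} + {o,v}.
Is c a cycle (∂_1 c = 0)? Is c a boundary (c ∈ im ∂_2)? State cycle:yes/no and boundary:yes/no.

cycle:yes boundary:no

n_0=10 n_1=24 n_2=14  [Q]
∂1: piv[ab,ag,aj,ak,ao,ap,av,bl,lu] rk=9  ker:bg,bj,bk,bp,gk,go,gv,jk,jl,jo,jp,kl,kv,ou,ov
∂2: piv[abk,abp,ago,agv,ajk,ajp,akv,aov,bgk,bjk,bjl,bkl] rk=12  ker:gov,jkl
∂1c = 0
c vs im∂2: residual ≠ 0 ⇒ not boundary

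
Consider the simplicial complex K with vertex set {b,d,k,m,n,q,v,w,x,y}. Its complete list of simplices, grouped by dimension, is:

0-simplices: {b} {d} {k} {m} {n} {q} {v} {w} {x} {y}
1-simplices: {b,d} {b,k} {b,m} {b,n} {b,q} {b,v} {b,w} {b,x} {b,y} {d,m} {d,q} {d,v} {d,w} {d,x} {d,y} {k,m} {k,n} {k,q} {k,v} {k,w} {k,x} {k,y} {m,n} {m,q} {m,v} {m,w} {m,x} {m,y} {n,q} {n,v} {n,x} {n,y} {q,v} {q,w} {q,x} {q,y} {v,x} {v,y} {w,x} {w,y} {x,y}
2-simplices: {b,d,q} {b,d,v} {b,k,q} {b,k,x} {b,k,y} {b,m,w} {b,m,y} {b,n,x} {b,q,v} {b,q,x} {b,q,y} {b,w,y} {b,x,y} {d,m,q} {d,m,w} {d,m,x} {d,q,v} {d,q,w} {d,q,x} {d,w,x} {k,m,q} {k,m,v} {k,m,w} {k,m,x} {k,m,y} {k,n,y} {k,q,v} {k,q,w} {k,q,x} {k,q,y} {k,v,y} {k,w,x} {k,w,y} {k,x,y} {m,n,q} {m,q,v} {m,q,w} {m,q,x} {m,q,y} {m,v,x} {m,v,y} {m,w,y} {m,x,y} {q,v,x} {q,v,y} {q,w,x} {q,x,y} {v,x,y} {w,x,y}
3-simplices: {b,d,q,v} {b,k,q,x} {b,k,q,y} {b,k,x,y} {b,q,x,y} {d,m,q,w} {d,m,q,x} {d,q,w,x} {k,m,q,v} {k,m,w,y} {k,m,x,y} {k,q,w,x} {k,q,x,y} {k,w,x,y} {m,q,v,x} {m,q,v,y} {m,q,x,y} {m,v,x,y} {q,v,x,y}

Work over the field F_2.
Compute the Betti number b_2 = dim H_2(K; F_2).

b_2=4

n_0=10 n_1=41 n_2=49 n_3=19  [Z2]
∂1: piv[bd,bk,bm,bn,bq,bv,bw,bx,by] rk=9  ker:dm,dq,dv,dw,dx,dy,km,kn,kq,kv,kw,kx,ky,mn,mq,mv,mw,mx,my,nq,nv,nx,ny,qv,qw,qx,qy,vx,vy,wx,wy,xy
∂2: piv[bdq,bdv,bkq,bkx,bky,bmw,bmy,bnx,bqv,bqx,bqy,bwy,bxy,dmq,dmw,dmx,dqw,dqx,dwx,kmq,kmv,kmw,kmy,kny,kqv,kvy,mnq,mvx] rk=28  ker:dqv,kmx,kqw,kqx,kqy,kwx,kwy,kxy,mqv,mqw,mqx,mqy,mvy,mwy,mxy,qvx,qvy,qwx,qxy,vxy,wxy
∂3: piv[bdqv,bkqx,bkqy,bkxy,bqxy,dmqw,dmqx,dqwx,kmqv,kmwy,kmxy,kqwx,kwxy,mqvx,mqvy,mqxy,mvxy] rk=17  ker:kqxy,qvxy
b_2=(49−28)−17=4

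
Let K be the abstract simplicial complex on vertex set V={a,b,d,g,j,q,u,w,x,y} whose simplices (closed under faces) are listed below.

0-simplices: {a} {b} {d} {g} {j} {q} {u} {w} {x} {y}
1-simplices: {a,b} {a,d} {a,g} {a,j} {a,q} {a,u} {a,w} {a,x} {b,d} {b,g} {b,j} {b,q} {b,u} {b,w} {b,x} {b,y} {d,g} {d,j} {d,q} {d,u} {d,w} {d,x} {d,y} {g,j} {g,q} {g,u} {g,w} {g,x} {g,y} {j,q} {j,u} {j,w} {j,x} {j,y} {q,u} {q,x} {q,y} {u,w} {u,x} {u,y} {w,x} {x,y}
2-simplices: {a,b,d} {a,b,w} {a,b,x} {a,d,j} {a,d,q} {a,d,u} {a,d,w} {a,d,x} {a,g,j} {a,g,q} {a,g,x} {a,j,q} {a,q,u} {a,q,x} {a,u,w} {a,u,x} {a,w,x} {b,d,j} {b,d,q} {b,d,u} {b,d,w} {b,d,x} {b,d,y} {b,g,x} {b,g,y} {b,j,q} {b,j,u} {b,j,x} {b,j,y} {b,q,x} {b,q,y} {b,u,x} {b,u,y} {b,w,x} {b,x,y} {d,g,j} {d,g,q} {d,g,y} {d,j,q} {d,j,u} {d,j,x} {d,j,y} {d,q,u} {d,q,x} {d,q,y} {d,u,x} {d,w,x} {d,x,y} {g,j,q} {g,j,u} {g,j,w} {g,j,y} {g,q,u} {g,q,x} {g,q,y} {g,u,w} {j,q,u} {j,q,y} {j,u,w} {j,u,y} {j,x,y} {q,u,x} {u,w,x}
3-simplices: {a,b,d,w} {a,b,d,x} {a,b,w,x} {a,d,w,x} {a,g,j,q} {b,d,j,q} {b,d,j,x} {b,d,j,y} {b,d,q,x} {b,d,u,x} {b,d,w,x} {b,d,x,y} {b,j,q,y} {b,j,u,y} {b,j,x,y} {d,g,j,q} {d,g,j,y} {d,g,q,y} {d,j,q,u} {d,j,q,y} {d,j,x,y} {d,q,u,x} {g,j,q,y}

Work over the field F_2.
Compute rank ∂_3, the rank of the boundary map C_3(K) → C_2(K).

rank∂_3=20

n_0=10 n_1=42 n_2=63 n_3=23  [Z2]
∂1: piv[ab,ad,ag,aj,aq,au,aw,ax,by] rk=9  ker:bd,bg,bj,bq,bu,bw,bx,dg,dj,dq,du,dw,dx,dy,gj,gq,gu,gw,gx,gy,jq,ju,jw,jx,jy,qu,qx,qy,uw,ux,uy,wx,xy
∂2: piv[abd,abw,abx,adj,adq,adu,adw,adx,agj,agq,agx,ajq,aqu,aqx,auw,aux,awx,bdj,bdq,bdu,bdy,bgx,bgy,bju,bjx,bjy,bqy,buy,bxy,dgj,gju,gjw,guw] rk=33  ker:bdw,bdx,bjq,bqx,bux,bwx,dgq,dgy,djq,dju,djx,djy,dqu,dqx,dqy,dux,dwx,dxy,gjq,gjy,gqu,gqx,gqy,jqu,jqy,juw,juy,jxy,qux,uwx
∂3: piv[abdw,abdx,abwx,adwx,agjq,bdjq,bdjx,bdjy,bdqx,bdux,bdxy,bjqy,bjuy,bjxy,dgjq,dgjy,dgqy,djqu,djqy,dqux] rk=20  ker:bdwx,djxy,gjqy
rk∂_3=20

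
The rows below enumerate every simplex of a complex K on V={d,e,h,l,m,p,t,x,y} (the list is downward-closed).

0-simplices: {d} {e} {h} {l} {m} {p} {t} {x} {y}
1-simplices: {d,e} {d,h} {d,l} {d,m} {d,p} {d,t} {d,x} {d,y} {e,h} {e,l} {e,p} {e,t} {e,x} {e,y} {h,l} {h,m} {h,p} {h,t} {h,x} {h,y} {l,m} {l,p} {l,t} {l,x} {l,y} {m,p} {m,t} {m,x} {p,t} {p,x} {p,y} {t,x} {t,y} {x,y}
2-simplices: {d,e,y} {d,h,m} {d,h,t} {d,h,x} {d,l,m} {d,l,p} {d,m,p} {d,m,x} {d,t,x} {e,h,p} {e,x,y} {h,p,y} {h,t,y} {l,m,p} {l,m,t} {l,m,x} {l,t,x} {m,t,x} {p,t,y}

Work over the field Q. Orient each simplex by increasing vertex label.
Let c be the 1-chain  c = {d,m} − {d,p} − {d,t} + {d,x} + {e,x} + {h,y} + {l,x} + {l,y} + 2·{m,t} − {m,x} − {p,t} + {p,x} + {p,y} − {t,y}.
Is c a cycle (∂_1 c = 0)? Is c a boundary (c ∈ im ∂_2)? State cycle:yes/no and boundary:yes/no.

n_0=9 n_1=34 n_2=19  [Q]
∂1: piv[de,dh,dl,dm,dp,dt,dx,dy] rk=8  ker:eh,el,ep,et,ex,ey,hl,hm,hp,ht,hx,hy,lm,lp,lt,lx,ly,mp,mt,mx,pt,px,py,tx,ty,xy
∂2: piv[dey,dhm,dht,dhx,dlm,dlp,dmp,dmx,dtx,ehp,exy,hpy,hty,lmt,lmx,ltx,pty] rk=17  ker:lmp,mtx
∂1c = −{e} − {h} − 2·{l} − 2·{p} + {t} + 3·{x} + 2·{y}

cycle:no boundary:no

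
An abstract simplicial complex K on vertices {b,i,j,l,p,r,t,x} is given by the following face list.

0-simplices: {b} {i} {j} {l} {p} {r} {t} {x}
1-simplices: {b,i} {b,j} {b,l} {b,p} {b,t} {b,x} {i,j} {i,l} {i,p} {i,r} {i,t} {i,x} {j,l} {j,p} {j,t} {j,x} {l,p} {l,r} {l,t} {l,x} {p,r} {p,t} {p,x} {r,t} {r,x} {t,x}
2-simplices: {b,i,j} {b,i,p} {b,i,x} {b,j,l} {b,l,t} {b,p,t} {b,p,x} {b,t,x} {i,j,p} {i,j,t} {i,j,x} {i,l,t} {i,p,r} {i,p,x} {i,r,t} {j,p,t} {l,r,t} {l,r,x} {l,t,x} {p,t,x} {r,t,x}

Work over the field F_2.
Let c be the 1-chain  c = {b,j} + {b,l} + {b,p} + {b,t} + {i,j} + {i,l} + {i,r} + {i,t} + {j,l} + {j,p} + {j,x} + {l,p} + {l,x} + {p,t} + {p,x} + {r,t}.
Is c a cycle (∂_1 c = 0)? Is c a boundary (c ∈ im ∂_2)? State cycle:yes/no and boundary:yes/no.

n_0=8 n_1=26 n_2=21  [Z2]
∂1: piv[bi,bj,bl,bp,bt,bx,ir] rk=7  ker:ij,il,ip,it,ix,jl,jp,jt,jx,lp,lr,lt,lx,pr,pt,px,rt,rx,tx
∂2: piv[bij,bip,bix,bjl,blt,bpt,bpx,btx,ijp,ijt,ijx,ilt,ipr,irt,jpt,lrt,lrx,ltx] rk=18  ker:ipx,ptx,rtx
∂1c = {j} + {l} + {p} + {x}

cycle:no boundary:no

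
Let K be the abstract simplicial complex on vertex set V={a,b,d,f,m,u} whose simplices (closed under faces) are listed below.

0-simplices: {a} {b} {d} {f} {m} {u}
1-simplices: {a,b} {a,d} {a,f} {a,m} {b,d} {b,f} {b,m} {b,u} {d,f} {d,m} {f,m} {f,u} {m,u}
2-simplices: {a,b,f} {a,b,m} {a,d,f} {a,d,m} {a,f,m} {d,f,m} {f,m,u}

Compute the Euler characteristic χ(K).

n_0=6 n_1=13 n_2=7
χ=+6−13+7=0

χ(K)=0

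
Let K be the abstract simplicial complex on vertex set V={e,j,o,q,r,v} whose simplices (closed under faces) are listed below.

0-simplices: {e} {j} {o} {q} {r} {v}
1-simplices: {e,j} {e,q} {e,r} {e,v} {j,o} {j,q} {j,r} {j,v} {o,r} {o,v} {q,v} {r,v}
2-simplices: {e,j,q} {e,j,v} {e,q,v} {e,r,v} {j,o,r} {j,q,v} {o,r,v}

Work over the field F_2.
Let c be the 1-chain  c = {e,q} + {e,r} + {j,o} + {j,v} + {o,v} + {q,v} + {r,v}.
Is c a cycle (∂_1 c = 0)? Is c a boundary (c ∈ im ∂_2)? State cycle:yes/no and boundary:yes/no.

cycle:yes boundary:no

n_0=6 n_1=12 n_2=7  [Z2]
∂1: piv[ej,eq,er,ev,jo] rk=5  ker:jq,jr,jv,or,ov,qv,rv
∂2: piv[ejq,ejv,eqv,erv,jor,orv] rk=6  ker:jqv
∂1c = 0
c vs im∂2: residual ≠ 0 ⇒ not boundary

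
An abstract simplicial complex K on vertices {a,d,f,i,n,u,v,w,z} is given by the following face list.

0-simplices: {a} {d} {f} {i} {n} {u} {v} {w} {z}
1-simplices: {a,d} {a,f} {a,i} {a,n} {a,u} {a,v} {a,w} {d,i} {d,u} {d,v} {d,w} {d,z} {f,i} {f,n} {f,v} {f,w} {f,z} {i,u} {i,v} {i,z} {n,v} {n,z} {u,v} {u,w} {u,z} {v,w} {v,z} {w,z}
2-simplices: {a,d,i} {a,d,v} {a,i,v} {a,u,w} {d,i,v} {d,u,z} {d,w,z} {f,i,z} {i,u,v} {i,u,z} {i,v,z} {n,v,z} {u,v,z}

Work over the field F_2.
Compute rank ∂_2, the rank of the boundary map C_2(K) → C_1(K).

n_0=9 n_1=28 n_2=13  [Z2]
∂1: piv[ad,af,ai,an,au,av,aw,dz] rk=8  ker:di,du,dv,dw,fi,fn,fv,fw,fz,iu,iv,iz,nv,nz,uv,uw,uz,vw,vz,wz
∂2: piv[adi,adv,aiv,auw,duz,dwz,fiz,iuv,iuz,ivz,nvz] rk=11  ker:div,uvz
rk∂_2=11

rank∂_2=11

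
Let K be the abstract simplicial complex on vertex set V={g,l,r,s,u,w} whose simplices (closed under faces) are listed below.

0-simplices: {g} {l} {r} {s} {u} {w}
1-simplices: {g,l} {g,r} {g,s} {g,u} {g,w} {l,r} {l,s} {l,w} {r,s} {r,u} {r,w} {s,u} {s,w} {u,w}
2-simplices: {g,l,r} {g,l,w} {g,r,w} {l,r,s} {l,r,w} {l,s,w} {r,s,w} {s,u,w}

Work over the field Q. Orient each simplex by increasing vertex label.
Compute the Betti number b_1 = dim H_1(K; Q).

n_0=6 n_1=14 n_2=8  [Q]
∂1: piv[gl,gr,gs,gu,gw] rk=5  ker:lr,ls,lw,rs,ru,rw,su,sw,uw
∂2: piv[glr,glw,grw,lrs,lsw,suw] rk=6  ker:lrw,rsw
b_1=(14−5)−6=3

b_1=3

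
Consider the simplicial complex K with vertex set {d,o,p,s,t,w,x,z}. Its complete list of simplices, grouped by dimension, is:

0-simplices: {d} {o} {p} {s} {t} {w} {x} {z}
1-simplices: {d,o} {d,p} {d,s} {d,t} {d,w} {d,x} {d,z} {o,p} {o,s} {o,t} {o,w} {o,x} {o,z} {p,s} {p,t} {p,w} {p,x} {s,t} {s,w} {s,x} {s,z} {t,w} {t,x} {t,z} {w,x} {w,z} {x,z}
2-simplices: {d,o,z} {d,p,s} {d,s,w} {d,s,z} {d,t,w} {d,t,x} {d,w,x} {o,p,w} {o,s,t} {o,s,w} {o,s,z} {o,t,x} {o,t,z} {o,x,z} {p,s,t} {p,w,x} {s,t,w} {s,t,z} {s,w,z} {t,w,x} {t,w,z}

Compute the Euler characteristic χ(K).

χ(K)=2

n_0=8 n_1=27 n_2=21
χ=+8−27+21=2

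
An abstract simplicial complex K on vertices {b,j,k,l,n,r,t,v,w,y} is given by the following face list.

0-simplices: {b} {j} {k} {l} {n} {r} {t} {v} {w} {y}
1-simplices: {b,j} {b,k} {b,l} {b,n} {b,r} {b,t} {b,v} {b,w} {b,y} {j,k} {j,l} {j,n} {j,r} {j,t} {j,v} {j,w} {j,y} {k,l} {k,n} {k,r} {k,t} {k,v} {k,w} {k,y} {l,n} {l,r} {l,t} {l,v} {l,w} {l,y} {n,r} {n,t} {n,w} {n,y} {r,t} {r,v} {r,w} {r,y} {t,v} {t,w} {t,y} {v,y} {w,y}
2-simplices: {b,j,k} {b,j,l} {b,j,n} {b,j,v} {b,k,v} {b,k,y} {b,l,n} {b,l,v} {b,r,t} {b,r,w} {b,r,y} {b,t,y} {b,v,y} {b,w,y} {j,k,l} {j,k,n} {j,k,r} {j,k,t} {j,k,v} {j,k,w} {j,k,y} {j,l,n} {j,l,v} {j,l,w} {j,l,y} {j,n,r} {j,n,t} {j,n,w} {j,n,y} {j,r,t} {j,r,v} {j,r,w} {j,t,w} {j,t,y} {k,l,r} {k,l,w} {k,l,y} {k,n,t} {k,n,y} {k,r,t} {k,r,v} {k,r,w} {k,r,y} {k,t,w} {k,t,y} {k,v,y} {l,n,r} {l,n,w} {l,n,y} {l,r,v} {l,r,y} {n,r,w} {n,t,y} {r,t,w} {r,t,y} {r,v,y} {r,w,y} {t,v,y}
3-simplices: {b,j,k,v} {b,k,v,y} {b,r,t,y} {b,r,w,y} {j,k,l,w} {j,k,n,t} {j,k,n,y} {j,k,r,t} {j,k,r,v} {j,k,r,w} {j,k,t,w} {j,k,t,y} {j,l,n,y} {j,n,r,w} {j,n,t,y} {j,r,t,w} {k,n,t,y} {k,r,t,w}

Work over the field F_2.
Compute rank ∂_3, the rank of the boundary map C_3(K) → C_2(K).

rank∂_3=16

n_0=10 n_1=43 n_2=58 n_3=18  [Z2]
∂1: piv[bj,bk,bl,bn,br,bt,bv,bw,by] rk=9  ker:jk,jl,jn,jr,jt,jv,jw,jy,kl,kn,kr,kt,kv,kw,ky,ln,lr,lt,lv,lw,ly,nr,nt,nw,ny,rt,rv,rw,ry,tv,tw,ty,vy,wy
∂2: piv[bjk,bjl,bjn,bjv,bkv,bky,bln,blv,brt,brw,bry,bty,bvy,bwy,jkl,jkn,jkr,jkt,jkw,jky,jlw,jly,jnr,jnt,jnw,jny,jrt,jrv,jrw,jtw,jty,klr,tvy] rk=33  ker:jkv,jln,jlv,klw,kly,knt,kny,krt,krv,krw,kry,ktw,kty,kvy,lnr,lnw,lny,lrv,lry,nrw,nty,rtw,rty,rvy,rwy
∂3: piv[bjkv,bkvy,brty,brwy,jklw,jknt,jkny,jkrt,jkrv,jkrw,jktw,jkty,jlny,jnrw,jnty,jrtw] rk=16  ker:knty,krtw
rk∂_3=16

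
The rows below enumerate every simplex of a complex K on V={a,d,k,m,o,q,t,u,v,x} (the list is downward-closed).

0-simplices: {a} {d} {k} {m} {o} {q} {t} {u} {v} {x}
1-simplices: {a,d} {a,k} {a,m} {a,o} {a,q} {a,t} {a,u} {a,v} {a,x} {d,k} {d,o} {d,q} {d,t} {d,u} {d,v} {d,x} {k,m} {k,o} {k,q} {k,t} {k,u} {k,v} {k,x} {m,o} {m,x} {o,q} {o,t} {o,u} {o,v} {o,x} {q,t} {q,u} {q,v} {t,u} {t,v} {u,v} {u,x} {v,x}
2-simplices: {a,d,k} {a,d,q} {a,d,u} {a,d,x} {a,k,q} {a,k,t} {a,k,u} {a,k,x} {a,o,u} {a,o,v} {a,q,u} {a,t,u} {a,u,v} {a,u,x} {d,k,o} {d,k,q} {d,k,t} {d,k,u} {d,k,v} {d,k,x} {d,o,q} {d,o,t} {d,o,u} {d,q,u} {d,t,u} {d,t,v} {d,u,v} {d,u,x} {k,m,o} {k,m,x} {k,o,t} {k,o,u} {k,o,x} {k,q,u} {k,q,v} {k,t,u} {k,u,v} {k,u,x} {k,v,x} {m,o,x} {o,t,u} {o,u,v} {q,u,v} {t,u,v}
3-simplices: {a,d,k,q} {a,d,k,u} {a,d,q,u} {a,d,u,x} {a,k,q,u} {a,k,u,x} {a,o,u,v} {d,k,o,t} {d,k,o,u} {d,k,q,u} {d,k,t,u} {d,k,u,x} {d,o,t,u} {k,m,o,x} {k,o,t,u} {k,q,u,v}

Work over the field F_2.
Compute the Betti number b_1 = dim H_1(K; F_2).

b_1=2

n_0=10 n_1=38 n_2=44 n_3=16  [Z2]
∂1: piv[ad,ak,am,ao,aq,at,au,av,ax] rk=9  ker:dk,do,dq,dt,du,dv,dx,km,ko,kq,kt,ku,kv,kx,mo,mx,oq,ot,ou,ov,ox,qt,qu,qv,tu,tv,uv,ux,vx
∂2: piv[adk,adq,adu,adx,akq,akt,aku,akx,aou,aov,aqu,atu,auv,aux,dko,dkt,dkv,doq,dot,dou,dtv,duv,kmo,kmx,kox,kqv,kvx] rk=27  ker:dkq,dku,dkx,dqu,dtu,dux,kot,kou,kqu,ktu,kuv,kux,mox,otu,ouv,quv,tuv
∂3: piv[adkq,adku,adqu,adux,akqu,akux,aouv,dkot,dkou,dktu,dkux,dotu,kmox,kquv] rk=14  ker:dkqu,kotu
b_1=(38−9)−27=2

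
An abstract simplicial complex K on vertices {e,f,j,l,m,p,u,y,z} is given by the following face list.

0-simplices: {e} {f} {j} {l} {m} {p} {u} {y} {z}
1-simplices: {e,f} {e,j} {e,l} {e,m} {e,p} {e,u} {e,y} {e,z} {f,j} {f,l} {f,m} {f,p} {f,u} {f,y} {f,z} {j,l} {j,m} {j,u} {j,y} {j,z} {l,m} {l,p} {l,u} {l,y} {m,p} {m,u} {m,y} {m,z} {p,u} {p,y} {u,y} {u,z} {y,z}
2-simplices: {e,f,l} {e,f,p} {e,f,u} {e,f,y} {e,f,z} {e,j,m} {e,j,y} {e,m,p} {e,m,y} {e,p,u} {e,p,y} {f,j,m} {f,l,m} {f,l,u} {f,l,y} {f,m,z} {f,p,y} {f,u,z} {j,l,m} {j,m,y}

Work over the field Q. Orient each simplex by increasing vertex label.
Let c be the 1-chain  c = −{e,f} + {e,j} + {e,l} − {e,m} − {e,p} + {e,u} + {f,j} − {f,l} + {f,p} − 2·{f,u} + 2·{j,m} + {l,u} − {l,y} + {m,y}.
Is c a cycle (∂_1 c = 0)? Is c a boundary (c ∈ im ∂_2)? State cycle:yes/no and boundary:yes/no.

n_0=9 n_1=33 n_2=20  [Q]
∂1: piv[ef,ej,el,em,ep,eu,ey,ez] rk=8  ker:fj,fl,fm,fp,fu,fy,fz,jl,jm,ju,jy,jz,lm,lp,lu,ly,mp,mu,my,mz,pu,py,uy,uz,yz
∂2: piv[efl,efp,efu,efy,efz,ejm,ejy,emp,emy,epu,epy,fjm,flm,flu,fly,fmz,fuz,jlm] rk=18  ker:fpy,jmy
∂1c = 0
c vs im∂2: residual ≠ 0 ⇒ not boundary

cycle:yes boundary:no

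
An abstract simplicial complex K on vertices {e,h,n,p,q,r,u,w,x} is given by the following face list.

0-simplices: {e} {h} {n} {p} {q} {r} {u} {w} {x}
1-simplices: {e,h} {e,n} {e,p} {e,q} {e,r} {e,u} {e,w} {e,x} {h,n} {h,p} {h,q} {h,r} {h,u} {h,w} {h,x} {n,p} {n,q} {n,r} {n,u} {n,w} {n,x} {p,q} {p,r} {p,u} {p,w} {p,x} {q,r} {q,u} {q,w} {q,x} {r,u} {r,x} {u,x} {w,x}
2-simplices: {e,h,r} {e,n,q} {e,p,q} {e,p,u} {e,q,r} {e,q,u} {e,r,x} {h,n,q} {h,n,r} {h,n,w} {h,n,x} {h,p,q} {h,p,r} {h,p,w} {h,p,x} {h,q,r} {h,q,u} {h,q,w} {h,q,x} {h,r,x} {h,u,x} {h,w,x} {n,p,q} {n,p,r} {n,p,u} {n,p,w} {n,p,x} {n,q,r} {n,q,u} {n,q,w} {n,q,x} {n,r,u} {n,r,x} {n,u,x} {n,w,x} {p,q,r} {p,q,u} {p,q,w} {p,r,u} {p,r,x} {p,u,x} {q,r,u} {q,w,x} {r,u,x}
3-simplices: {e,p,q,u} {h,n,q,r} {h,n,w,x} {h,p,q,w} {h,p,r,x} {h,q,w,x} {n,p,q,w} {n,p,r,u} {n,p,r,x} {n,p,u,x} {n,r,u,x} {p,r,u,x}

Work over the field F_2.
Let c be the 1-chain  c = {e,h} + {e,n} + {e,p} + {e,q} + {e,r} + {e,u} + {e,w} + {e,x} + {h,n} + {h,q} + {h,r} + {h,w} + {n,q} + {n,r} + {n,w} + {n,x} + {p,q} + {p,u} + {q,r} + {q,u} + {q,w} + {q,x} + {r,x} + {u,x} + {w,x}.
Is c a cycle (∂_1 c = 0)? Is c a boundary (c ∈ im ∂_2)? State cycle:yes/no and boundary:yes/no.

n_0=9 n_1=34 n_2=44 n_3=12  [Z2]
∂1: piv[eh,en,ep,eq,er,eu,ew,ex] rk=8  ker:hn,hp,hq,hr,hu,hw,hx,np,nq,nr,nu,nw,nx,pq,pr,pu,pw,px,qr,qu,qw,qx,ru,rx,ux,wx
∂2: piv[ehr,enq,epq,epu,eqr,equ,erx,hnq,hnr,hnw,hnx,hpq,hpr,hpw,hpx,hqr,hqu,hqw,hqx,hrx,hux,hwx,npq,npu,nru] rk=25  ker:npr,npw,npx,nqr,nqu,nqw,nqx,nrx,nux,nwx,pqr,pqu,pqw,pru,prx,pux,qru,qwx,rux
∂3: piv[epqu,hnqr,hnwx,hpqw,hprx,hqwx,npqw,npru,nprx,npux,nrux] rk=11  ker:prux
∂1c = {h} + {p} + {r} + {w}

cycle:no boundary:no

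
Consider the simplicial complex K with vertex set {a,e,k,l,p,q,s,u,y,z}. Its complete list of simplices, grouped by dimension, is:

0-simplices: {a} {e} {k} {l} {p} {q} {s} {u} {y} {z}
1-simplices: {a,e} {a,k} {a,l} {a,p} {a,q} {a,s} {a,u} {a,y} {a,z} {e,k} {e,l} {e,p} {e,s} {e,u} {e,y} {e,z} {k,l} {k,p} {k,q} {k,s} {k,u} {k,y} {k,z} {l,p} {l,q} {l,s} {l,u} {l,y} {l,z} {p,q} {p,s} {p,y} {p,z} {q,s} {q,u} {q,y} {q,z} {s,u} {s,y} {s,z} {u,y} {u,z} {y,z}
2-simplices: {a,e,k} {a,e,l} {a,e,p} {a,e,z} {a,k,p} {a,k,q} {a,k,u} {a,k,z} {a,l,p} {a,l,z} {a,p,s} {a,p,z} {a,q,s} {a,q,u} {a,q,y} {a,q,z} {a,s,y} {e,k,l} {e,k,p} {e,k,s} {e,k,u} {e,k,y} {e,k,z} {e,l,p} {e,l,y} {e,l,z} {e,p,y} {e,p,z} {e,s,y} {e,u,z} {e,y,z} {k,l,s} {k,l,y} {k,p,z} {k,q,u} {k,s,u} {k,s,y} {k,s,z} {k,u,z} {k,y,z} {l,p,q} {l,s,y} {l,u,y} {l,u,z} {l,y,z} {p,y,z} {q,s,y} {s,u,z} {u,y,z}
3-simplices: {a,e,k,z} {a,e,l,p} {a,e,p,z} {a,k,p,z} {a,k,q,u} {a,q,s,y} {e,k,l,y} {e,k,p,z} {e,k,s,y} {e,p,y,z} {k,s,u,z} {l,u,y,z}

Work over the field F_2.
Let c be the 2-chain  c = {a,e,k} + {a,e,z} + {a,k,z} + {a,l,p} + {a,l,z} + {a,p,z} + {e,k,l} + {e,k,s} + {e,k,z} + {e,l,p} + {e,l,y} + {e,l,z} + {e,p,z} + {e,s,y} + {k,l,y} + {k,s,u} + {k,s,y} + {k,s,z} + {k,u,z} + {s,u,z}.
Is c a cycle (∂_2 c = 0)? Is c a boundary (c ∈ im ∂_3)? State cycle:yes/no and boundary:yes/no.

n_0=10 n_1=43 n_2=49 n_3=12  [Z2]
∂1: piv[ae,ak,al,ap,aq,as,au,ay,az] rk=9  ker:ek,el,ep,es,eu,ey,ez,kl,kp,kq,ks,ku,ky,kz,lp,lq,ls,lu,ly,lz,pq,ps,py,pz,qs,qu,qy,qz,su,sy,sz,uy,uz,yz
∂2: piv[aek,ael,aep,aez,akp,akq,aku,akz,alp,alz,aps,apz,aqs,aqu,aqy,aqz,asy,ekl,eks,eku,eky,ely,epy,esy,euz,eyz,kls,ksu,ksz,lpq,luy,luz] rk=32  ker:ekp,ekz,elp,elz,epz,kly,kpz,kqu,ksy,kuz,kyz,lsy,lyz,pyz,qsy,suz,uyz
∂3: piv[aekz,aelp,aepz,akpz,akqu,aqsy,ekly,ekpz,eksy,epyz,ksuz,luyz] rk=12
∂2c = 0
c vs im∂3: residual ≠ 0 ⇒ not boundary

cycle:yes boundary:no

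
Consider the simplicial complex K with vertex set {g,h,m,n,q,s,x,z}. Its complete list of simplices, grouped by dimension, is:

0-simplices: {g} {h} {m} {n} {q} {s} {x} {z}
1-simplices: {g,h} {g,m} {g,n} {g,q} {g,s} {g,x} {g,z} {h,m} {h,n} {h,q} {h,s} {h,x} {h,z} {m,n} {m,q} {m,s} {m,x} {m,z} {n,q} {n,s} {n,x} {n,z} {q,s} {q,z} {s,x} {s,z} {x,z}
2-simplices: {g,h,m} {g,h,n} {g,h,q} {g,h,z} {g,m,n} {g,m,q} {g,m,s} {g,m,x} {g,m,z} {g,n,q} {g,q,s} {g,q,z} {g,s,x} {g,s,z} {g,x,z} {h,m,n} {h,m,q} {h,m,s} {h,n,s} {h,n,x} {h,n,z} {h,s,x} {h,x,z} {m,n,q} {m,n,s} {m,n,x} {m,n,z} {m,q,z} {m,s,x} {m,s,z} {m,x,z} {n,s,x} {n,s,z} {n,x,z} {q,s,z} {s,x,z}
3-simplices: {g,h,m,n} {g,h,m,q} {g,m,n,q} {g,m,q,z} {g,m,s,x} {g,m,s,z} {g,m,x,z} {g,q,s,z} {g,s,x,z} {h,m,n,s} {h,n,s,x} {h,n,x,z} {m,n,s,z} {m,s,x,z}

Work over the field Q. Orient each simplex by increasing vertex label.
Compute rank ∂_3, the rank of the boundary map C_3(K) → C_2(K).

n_0=8 n_1=27 n_2=36 n_3=14  [Q]
∂1: piv[gh,gm,gn,gq,gs,gx,gz] rk=7  ker:hm,hn,hq,hs,hx,hz,mn,mq,ms,mx,mz,nq,ns,nx,nz,qs,qz,sx,sz,xz
∂2: piv[ghm,ghn,ghq,ghz,gmn,gmq,gms,gmx,gmz,gnq,gqs,gqz,gsx,gsz,gxz,hms,hns,hnx,hnz,hsx] rk=20  ker:hmn,hmq,hxz,mnq,mns,mnx,mnz,mqz,msx,msz,mxz,nsx,nsz,nxz,qsz,sxz
∂3: piv[ghmn,ghmq,gmnq,gmqz,gmsx,gmsz,gmxz,gqsz,gsxz,hmns,hnsx,hnxz,mnsz] rk=13  ker:msxz
rk∂_3=13

rank∂_3=13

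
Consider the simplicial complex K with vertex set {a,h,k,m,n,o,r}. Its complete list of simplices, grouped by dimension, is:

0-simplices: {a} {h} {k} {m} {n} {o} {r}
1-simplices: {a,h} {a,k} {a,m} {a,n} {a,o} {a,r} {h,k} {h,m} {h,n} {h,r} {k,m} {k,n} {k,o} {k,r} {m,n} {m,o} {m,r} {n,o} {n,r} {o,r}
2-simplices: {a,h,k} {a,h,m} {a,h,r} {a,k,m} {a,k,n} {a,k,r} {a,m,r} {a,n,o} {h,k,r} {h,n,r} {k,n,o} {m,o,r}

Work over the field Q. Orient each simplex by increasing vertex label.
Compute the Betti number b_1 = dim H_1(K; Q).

b_1=3

n_0=7 n_1=20 n_2=12  [Q]
∂1: piv[ah,ak,am,an,ao,ar] rk=6  ker:hk,hm,hn,hr,km,kn,ko,kr,mn,mo,mr,no,nr,or
∂2: piv[ahk,ahm,ahr,akm,akn,akr,amr,ano,hnr,kno,mor] rk=11  ker:hkr
b_1=(20−6)−11=3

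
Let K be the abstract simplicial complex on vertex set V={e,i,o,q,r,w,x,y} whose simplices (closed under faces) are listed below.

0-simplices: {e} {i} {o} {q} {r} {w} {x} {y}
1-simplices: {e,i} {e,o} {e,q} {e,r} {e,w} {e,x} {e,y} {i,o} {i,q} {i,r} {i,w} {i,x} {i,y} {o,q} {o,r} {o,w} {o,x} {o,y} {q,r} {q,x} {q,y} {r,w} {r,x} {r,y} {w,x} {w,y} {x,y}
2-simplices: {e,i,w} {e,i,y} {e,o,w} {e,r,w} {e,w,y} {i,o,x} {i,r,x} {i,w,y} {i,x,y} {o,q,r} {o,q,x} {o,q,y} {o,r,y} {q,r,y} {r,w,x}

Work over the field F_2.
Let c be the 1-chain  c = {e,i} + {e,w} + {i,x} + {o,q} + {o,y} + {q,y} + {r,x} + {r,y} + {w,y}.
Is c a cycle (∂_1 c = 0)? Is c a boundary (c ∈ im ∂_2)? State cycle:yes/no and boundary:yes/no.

n_0=8 n_1=27 n_2=15  [Z2]
∂1: piv[ei,eo,eq,er,ew,ex,ey] rk=7  ker:io,iq,ir,iw,ix,iy,oq,or,ow,ox,oy,qr,qx,qy,rw,rx,ry,wx,wy,xy
∂2: piv[eiw,eiy,eow,erw,ewy,iox,irx,ixy,oqr,oqx,oqy,ory,rwx] rk=13  ker:iwy,qry
∂1c = 0
c vs im∂2: residual ≠ 0 ⇒ not boundary

cycle:yes boundary:no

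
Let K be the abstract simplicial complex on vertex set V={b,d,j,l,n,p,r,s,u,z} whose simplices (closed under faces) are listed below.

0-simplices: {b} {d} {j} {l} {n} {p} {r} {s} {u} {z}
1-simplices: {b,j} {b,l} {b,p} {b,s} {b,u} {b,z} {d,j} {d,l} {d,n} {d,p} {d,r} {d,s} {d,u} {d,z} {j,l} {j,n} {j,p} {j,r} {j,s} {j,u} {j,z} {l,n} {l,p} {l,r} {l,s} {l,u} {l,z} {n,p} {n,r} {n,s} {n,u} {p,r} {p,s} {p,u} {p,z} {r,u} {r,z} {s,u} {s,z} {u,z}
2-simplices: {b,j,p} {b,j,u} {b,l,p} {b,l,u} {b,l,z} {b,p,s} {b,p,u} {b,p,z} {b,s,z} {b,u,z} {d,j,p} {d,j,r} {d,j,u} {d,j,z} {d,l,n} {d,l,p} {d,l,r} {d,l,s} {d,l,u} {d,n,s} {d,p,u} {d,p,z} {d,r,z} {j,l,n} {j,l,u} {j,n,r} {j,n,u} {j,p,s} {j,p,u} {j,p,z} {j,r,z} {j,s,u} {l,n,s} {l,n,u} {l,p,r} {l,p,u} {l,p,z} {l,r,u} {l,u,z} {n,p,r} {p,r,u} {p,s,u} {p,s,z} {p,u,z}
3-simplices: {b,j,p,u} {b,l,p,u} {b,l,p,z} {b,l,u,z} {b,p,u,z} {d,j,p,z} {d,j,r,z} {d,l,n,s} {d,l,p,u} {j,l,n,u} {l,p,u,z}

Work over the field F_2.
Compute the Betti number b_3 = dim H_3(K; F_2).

b_3=1

n_0=10 n_1=40 n_2=44 n_3=11  [Z2]
∂1: piv[bj,bl,bp,bs,bu,bz,dj,dn,dr] rk=9  ker:dl,dp,ds,du,dz,jl,jn,jp,jr,js,ju,jz,ln,lp,lr,ls,lu,lz,np,nr,ns,nu,pr,ps,pu,pz,ru,rz,su,sz,uz
∂2: piv[bjp,bju,blp,blu,blz,bps,bpu,bpz,bsz,buz,djp,djr,dju,djz,dln,dlp,dlr,dls,dns,dpz,drz,jln,jlu,jnr,jnu,jps,jsu,lpr,lru,npr] rk=30  ker:dlu,dpu,jpu,jpz,jrz,lns,lnu,lpu,lpz,luz,pru,psu,psz,puz
∂3: piv[bjpu,blpu,blpz,bluz,bpuz,djpz,djrz,dlns,dlpu,jlnu] rk=10  ker:lpuz
b_3=(11−10)−0=1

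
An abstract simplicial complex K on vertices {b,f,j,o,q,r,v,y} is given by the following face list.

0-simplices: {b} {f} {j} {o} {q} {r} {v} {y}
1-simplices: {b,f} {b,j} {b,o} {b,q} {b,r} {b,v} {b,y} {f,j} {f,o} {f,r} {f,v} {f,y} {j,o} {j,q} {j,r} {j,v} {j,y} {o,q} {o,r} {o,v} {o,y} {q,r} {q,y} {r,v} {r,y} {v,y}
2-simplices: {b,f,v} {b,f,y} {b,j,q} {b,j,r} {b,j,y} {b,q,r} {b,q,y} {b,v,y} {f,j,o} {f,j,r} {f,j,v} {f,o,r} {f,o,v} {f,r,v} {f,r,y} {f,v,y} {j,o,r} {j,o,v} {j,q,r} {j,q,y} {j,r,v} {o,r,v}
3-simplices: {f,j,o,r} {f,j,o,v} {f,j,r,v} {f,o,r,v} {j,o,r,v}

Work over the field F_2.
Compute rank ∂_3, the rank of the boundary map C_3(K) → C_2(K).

rank∂_3=4

n_0=8 n_1=26 n_2=22 n_3=5  [Z2]
∂1: piv[bf,bj,bo,bq,br,bv,by] rk=7  ker:fj,fo,fr,fv,fy,jo,jq,jr,jv,jy,oq,or,ov,oy,qr,qy,rv,ry,vy
∂2: piv[bfv,bfy,bjq,bjr,bjy,bqr,bqy,bvy,fjo,fjr,fjv,for,fov,frv,fry] rk=15  ker:fvy,jor,jov,jqr,jqy,jrv,orv
∂3: piv[fjor,fjov,fjrv,forv] rk=4  ker:jorv
rk∂_3=4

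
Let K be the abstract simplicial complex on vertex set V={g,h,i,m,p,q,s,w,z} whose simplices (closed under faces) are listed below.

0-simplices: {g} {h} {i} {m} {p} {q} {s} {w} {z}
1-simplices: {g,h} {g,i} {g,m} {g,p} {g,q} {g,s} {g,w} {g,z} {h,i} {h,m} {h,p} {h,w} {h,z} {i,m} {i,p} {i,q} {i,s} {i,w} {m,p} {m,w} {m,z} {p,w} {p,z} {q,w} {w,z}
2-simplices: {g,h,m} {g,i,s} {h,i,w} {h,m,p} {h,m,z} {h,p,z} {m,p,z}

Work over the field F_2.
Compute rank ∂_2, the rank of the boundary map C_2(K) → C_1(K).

rank∂_2=6

n_0=9 n_1=25 n_2=7  [Z2]
∂1: piv[gh,gi,gm,gp,gq,gs,gw,gz] rk=8  ker:hi,hm,hp,hw,hz,im,ip,iq,is,iw,mp,mw,mz,pw,pz,qw,wz
∂2: piv[ghm,gis,hiw,hmp,hmz,hpz] rk=6  ker:mpz
rk∂_2=6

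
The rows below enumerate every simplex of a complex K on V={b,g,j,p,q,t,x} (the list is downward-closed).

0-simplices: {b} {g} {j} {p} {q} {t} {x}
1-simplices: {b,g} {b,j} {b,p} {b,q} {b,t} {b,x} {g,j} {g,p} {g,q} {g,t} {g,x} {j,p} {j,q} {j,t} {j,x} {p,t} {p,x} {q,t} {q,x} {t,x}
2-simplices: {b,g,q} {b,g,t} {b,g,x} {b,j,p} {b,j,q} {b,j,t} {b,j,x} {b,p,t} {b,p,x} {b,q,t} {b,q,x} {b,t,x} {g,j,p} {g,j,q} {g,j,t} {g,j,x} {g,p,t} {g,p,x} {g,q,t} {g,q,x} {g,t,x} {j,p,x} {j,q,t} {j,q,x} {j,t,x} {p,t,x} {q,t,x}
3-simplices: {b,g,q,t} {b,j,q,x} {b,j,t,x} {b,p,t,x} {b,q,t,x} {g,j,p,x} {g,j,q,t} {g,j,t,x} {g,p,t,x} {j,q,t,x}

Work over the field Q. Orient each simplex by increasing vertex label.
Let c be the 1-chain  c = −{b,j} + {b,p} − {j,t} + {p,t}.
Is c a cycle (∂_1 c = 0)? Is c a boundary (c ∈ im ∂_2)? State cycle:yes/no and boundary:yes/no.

n_0=7 n_1=20 n_2=27 n_3=10  [Q]
∂1: piv[bg,bj,bp,bq,bt,bx] rk=6  ker:gj,gp,gq,gt,gx,jp,jq,jt,jx,pt,px,qt,qx,tx
∂2: piv[bgq,bgt,bgx,bjp,bjq,bjt,bjx,bpt,bpx,bqt,bqx,btx,gjp,gjq] rk=14  ker:gjt,gjx,gpt,gpx,gqt,gqx,gtx,jpx,jqt,jqx,jtx,ptx,qtx
∂3: piv[bgqt,bjqx,bjtx,bptx,bqtx,gjpx,gjqt,gjtx,gptx,jqtx] rk=10
∂1c = 0
c vs im∂2: reduces to 0 ⇒ boundary

cycle:yes boundary:yes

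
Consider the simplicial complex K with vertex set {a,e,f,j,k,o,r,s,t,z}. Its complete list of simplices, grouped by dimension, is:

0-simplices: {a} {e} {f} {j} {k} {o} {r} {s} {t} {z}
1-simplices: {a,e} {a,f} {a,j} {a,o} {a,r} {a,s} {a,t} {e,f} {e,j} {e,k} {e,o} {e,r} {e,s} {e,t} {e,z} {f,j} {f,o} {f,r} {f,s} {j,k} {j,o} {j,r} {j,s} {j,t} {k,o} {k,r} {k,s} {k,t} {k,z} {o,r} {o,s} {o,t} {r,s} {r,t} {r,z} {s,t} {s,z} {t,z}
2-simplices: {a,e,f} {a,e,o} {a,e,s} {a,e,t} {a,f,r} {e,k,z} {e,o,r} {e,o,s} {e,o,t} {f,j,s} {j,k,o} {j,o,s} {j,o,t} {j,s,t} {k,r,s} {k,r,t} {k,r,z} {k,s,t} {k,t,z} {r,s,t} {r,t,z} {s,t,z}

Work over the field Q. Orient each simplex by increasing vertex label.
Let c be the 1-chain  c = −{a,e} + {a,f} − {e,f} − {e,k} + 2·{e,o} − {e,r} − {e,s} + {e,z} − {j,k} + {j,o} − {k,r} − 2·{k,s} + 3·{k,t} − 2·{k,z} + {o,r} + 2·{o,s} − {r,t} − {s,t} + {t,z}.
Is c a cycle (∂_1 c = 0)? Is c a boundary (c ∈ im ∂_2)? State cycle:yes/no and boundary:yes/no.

cycle:yes boundary:no

n_0=10 n_1=38 n_2=22  [Q]
∂1: piv[ae,af,aj,ao,ar,as,at,ek,ez] rk=9  ker:ef,ej,eo,er,es,et,fj,fo,fr,fs,jk,jo,jr,js,jt,ko,kr,ks,kt,kz,or,os,ot,rs,rt,rz,st,sz,tz
∂2: piv[aef,aeo,aes,aet,afr,ekz,eor,eos,eot,fjs,jko,jos,jot,jst,krs,krt,krz,kst,ktz,stz] rk=20  ker:rst,rtz
∂1c = 0
c vs im∂2: residual ≠ 0 ⇒ not boundary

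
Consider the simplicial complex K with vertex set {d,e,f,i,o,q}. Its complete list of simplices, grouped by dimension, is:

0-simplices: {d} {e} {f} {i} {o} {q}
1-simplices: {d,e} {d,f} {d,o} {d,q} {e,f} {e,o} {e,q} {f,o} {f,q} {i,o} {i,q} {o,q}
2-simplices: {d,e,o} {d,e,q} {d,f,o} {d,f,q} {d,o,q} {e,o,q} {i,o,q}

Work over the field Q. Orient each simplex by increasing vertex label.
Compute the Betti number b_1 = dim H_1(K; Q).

n_0=6 n_1=12 n_2=7  [Q]
∂1: piv[de,df,do,dq,io] rk=5  ker:ef,eo,eq,fo,fq,iq,oq
∂2: piv[deo,deq,dfo,dfq,doq,ioq] rk=6  ker:eoq
b_1=(12−5)−6=1

b_1=1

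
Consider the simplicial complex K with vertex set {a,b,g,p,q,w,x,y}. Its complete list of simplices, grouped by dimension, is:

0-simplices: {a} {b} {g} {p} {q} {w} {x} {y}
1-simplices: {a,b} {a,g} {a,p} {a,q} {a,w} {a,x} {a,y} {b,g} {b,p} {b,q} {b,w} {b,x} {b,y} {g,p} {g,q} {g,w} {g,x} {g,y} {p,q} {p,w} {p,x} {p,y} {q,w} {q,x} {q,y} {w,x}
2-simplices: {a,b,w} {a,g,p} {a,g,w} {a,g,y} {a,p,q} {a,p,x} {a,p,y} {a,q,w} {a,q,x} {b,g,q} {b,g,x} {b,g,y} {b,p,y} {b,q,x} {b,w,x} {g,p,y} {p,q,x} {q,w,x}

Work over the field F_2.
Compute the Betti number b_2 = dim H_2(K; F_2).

n_0=8 n_1=26 n_2=18  [Z2]
∂1: piv[ab,ag,ap,aq,aw,ax,ay] rk=7  ker:bg,bp,bq,bw,bx,by,gp,gq,gw,gx,gy,pq,pw,px,py,qw,qx,qy,wx
∂2: piv[abw,agp,agw,agy,apq,apx,apy,aqw,aqx,bgq,bgx,bgy,bpy,bqx,bwx,qwx] rk=16  ker:gpy,pqx
b_2=(18−16)−0=2

b_2=2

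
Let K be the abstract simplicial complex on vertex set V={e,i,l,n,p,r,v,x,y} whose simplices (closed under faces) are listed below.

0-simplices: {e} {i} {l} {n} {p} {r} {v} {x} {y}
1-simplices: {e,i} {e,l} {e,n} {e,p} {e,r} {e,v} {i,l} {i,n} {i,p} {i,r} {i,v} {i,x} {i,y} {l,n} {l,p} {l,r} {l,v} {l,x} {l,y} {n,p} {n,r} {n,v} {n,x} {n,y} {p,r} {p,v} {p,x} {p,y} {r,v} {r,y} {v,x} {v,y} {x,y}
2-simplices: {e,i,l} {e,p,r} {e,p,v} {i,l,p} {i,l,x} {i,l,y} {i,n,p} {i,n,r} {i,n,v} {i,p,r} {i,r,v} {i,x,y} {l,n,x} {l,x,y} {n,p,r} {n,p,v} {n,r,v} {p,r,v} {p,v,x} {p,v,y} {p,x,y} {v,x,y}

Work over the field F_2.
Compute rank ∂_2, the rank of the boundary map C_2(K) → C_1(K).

rank∂_2=17

n_0=9 n_1=33 n_2=22  [Z2]
∂1: piv[ei,el,en,ep,er,ev,ix,iy] rk=8  ker:il,in,ip,ir,iv,ln,lp,lr,lv,lx,ly,np,nr,nv,nx,ny,pr,pv,px,py,rv,ry,vx,vy,xy
∂2: piv[eil,epr,epv,ilp,ilx,ily,inp,inr,inv,ipr,irv,ixy,lnx,npv,pvx,pvy,pxy] rk=17  ker:lxy,npr,nrv,prv,vxy
rk∂_2=17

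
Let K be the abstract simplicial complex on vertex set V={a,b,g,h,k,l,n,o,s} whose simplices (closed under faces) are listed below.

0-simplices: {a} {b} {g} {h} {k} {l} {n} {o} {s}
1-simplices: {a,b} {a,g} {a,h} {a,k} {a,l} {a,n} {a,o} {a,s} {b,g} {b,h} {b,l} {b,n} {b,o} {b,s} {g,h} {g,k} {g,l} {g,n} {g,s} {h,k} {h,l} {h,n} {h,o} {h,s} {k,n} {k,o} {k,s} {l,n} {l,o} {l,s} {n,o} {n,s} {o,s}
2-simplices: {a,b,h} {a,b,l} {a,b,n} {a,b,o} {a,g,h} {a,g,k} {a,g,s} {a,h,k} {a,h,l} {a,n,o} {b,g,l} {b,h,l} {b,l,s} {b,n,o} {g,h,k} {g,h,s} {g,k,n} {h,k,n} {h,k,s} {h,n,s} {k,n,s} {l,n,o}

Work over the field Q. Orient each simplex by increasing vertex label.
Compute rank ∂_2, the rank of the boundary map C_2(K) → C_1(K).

n_0=9 n_1=33 n_2=22  [Q]
∂1: piv[ab,ag,ah,ak,al,an,ao,as] rk=8  ker:bg,bh,bl,bn,bo,bs,gh,gk,gl,gn,gs,hk,hl,hn,ho,hs,kn,ko,ks,ln,lo,ls,no,ns,os
∂2: piv[abh,abl,abn,abo,agh,agk,ags,ahk,ahl,ano,bgl,bls,ghs,gkn,hkn,hks,hns,lno] rk=18  ker:bhl,bno,ghk,kns
rk∂_2=18

rank∂_2=18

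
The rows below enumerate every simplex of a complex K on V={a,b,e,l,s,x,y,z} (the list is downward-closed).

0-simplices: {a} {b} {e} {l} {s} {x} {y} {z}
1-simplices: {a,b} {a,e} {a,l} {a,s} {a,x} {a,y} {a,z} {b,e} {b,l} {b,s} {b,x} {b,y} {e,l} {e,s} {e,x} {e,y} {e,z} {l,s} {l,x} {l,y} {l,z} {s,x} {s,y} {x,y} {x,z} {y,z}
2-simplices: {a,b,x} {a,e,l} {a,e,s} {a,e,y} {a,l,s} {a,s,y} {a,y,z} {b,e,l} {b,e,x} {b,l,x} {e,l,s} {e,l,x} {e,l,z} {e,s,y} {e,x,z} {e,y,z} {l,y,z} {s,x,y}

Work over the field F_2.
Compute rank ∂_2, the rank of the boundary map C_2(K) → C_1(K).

rank∂_2=15

n_0=8 n_1=26 n_2=18  [Z2]
∂1: piv[ab,ae,al,as,ax,ay,az] rk=7  ker:be,bl,bs,bx,by,el,es,ex,ey,ez,ls,lx,ly,lz,sx,sy,xy,xz,yz
∂2: piv[abx,ael,aes,aey,als,asy,ayz,bel,bex,blx,elz,exz,eyz,lyz,sxy] rk=15  ker:els,elx,esy
rk∂_2=15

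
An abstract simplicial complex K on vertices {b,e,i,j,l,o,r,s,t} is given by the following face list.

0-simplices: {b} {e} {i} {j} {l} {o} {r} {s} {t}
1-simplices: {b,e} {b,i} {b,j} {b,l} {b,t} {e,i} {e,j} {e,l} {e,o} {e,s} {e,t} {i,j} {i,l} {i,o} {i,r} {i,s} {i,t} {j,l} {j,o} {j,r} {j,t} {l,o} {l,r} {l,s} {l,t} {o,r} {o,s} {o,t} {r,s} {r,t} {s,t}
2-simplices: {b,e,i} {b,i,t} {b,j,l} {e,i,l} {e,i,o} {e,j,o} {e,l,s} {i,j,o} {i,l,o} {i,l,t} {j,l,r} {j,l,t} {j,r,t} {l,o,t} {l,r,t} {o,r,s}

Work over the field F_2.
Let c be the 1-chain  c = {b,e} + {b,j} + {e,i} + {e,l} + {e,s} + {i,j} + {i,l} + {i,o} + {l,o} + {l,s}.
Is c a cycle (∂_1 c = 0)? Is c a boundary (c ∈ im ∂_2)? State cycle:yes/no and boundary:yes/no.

n_0=9 n_1=31 n_2=16  [Z2]
∂1: piv[be,bi,bj,bl,bt,eo,es,ir] rk=8  ker:ei,ej,el,et,ij,il,io,is,it,jl,jo,jr,jt,lo,lr,ls,lt,or,os,ot,rs,rt,st
∂2: piv[bei,bit,bjl,eil,eio,ejo,els,ijo,ilo,ilt,jlr,jlt,jrt,lot,ors] rk=15  ker:lrt
∂1c = 0
c vs im∂2: residual ≠ 0 ⇒ not boundary

cycle:yes boundary:no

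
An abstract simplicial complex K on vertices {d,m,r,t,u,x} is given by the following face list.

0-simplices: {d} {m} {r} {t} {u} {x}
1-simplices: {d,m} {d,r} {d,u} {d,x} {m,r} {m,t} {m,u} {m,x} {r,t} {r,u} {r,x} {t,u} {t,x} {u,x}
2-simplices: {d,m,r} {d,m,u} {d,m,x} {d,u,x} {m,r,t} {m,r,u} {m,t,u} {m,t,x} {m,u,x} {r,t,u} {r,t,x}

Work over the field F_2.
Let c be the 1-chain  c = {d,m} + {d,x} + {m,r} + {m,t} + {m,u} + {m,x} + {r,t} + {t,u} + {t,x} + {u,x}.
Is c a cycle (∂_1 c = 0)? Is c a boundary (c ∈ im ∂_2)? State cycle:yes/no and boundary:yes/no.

n_0=6 n_1=14 n_2=11  [Z2]
∂1: piv[dm,dr,du,dx,mt] rk=5  ker:mr,mu,mx,rt,ru,rx,tu,tx,ux
∂2: piv[dmr,dmu,dmx,dux,mrt,mru,mtu,mtx,rtx] rk=9  ker:mux,rtu
∂1c = {m} + {u}

cycle:no boundary:no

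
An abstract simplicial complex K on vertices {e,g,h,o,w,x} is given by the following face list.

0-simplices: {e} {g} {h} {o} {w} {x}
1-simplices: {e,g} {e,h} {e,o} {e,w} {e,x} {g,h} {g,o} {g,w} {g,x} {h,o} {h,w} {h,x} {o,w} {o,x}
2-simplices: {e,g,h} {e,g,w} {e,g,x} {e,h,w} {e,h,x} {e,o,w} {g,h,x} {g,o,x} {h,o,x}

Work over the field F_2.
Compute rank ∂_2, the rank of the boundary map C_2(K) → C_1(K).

rank∂_2=8

n_0=6 n_1=14 n_2=9  [Z2]
∂1: piv[eg,eh,eo,ew,ex] rk=5  ker:gh,go,gw,gx,ho,hw,hx,ow,ox
∂2: piv[egh,egw,egx,ehw,ehx,eow,gox,hox] rk=8  ker:ghx
rk∂_2=8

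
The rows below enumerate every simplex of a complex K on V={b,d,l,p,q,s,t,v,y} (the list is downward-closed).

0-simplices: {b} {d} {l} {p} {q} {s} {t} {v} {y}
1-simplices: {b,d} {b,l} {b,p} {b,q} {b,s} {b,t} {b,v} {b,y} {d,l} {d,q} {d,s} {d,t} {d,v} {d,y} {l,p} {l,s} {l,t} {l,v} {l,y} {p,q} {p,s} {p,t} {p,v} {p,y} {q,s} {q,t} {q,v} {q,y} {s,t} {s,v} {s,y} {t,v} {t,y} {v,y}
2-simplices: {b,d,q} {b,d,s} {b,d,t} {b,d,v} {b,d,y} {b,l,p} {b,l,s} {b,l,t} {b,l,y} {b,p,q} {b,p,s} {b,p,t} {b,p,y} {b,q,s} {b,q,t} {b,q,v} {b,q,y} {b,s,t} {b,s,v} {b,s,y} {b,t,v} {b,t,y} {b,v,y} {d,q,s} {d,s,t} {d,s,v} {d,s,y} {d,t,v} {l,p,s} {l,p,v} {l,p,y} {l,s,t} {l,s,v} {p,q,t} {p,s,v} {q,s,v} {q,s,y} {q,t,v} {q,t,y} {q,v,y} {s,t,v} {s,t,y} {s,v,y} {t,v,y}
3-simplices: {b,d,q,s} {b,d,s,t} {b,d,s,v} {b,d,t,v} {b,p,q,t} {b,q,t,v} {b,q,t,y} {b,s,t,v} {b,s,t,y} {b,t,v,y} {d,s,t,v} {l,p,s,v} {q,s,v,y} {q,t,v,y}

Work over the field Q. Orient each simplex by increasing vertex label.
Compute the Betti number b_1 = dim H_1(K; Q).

b_1=1

n_0=9 n_1=34 n_2=44 n_3=14  [Q]
∂1: piv[bd,bl,bp,bq,bs,bt,bv,by] rk=8  ker:dl,dq,ds,dt,dv,dy,lp,ls,lt,lv,ly,pq,ps,pt,pv,py,qs,qt,qv,qy,st,sv,sy,tv,ty,vy
∂2: piv[bdq,bds,bdt,bdv,bdy,blp,bls,blt,bly,bpq,bps,bpt,bpy,bqs,bqt,bqv,bqy,bst,bsv,bsy,btv,bty,bvy,lpv,lsv] rk=25  ker:dqs,dst,dsv,dsy,dtv,lps,lpy,lst,pqt,psv,qsv,qsy,qtv,qty,qvy,stv,sty,svy,tvy
∂3: piv[bdqs,bdst,bdsv,bdtv,bpqt,bqtv,bqty,bstv,bsty,btvy,lpsv,qsvy,qtvy] rk=13  ker:dstv
b_1=(34−8)−25=1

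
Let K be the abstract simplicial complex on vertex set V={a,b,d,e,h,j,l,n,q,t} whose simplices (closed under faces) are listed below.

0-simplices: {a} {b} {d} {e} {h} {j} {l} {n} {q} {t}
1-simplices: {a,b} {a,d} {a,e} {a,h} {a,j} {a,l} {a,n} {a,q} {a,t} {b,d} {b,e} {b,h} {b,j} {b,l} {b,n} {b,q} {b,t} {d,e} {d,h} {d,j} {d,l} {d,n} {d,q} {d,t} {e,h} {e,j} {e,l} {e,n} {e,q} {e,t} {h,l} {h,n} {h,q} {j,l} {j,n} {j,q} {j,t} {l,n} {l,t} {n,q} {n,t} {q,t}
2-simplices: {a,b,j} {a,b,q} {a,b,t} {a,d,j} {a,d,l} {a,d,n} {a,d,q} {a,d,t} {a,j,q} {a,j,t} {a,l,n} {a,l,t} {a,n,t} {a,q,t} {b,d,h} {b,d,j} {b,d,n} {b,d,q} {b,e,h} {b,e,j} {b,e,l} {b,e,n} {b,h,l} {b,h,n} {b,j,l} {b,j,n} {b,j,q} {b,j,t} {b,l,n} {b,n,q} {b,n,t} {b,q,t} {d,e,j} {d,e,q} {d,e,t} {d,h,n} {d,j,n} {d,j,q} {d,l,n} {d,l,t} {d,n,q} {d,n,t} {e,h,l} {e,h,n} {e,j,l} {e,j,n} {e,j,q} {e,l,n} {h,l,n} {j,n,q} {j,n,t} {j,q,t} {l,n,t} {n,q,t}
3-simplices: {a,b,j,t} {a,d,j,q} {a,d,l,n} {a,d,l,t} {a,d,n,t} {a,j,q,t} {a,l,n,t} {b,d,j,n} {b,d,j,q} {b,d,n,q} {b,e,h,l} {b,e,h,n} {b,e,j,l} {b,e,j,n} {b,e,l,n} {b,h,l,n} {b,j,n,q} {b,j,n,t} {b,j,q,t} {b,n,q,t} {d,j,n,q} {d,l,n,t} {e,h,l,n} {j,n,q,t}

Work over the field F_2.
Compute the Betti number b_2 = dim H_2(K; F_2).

b_2=4

n_0=10 n_1=42 n_2=54 n_3=24  [Z2]
∂1: piv[ab,ad,ae,ah,aj,al,an,aq,at] rk=9  ker:bd,be,bh,bj,bl,bn,bq,bt,de,dh,dj,dl,dn,dq,dt,eh,ej,el,en,eq,et,hl,hn,hq,jl,jn,jq,jt,ln,lt,nq,nt,qt
∂2: piv[abj,abq,abt,adj,adl,adn,adq,adt,ajq,ajt,aln,alt,ant,aqt,bdh,bdj,bdn,beh,bej,bel,ben,bhl,bhn,bjl,bjn,bln,bnq,dej,deq,det] rk=30  ker:bdq,bjq,bjt,bnt,bqt,dhn,djn,djq,dln,dlt,dnq,dnt,ehl,ehn,ejl,ejn,ejq,eln,hln,jnq,jnt,jqt,lnt,nqt
∂3: piv[abjt,adjq,adln,adlt,adnt,ajqt,alnt,bdjn,bdjq,bdnq,behl,behn,bejl,bejn,beln,bhln,bjnq,bjnt,bjqt,bnqt] rk=20  ker:djnq,dlnt,ehln,jnqt
b_2=(54−30)−20=4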